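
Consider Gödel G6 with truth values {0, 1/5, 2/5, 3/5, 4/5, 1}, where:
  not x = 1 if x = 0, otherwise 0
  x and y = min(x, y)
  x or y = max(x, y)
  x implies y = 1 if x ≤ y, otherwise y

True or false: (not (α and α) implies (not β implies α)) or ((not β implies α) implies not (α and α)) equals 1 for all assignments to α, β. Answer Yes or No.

At α = 1/5, β = 0, for instance:
α and α = 1/5 and 1/5 = 1/5
not (α and α) = not 1/5 = 0
not β = not 0 = 1
not β implies α = 1 implies 1/5 = 1/5
not (α and α) implies (not β implies α) = 0 implies 1/5 = 1
(not β implies α) implies not (α and α) = 1/5 implies 0 = 0
(not (α and α) implies (not β implies α)) or ((not β implies α) implies not (α and α)) = 1 or 0 = 1
and checking the remaining 35 assignments likewise gives ≥ 1 in every case.

Yes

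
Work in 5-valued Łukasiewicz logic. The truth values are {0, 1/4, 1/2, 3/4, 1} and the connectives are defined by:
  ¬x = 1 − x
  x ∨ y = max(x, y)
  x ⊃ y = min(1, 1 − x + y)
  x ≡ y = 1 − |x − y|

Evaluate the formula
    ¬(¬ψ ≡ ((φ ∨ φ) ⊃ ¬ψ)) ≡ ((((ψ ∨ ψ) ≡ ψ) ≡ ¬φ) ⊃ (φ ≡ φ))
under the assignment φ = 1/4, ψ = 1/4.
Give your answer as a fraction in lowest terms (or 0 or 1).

¬ψ = ¬1/4 = 3/4
φ ∨ φ = 1/4 ∨ 1/4 = 1/4
¬ψ = ¬1/4 = 3/4
(φ ∨ φ) ⊃ ¬ψ = 1/4 ⊃ 3/4 = 1
¬ψ ≡ ((φ ∨ φ) ⊃ ¬ψ) = 3/4 ≡ 1 = 3/4
¬(¬ψ ≡ ((φ ∨ φ) ⊃ ¬ψ)) = ¬3/4 = 1/4
ψ ∨ ψ = 1/4 ∨ 1/4 = 1/4
(ψ ∨ ψ) ≡ ψ = 1/4 ≡ 1/4 = 1
¬φ = ¬1/4 = 3/4
((ψ ∨ ψ) ≡ ψ) ≡ ¬φ = 1 ≡ 3/4 = 3/4
φ ≡ φ = 1/4 ≡ 1/4 = 1
(((ψ ∨ ψ) ≡ ψ) ≡ ¬φ) ⊃ (φ ≡ φ) = 3/4 ⊃ 1 = 1
¬(¬ψ ≡ ((φ ∨ φ) ⊃ ¬ψ)) ≡ ((((ψ ∨ ψ) ≡ ψ) ≡ ¬φ) ⊃ (φ ≡ φ)) = 1/4 ≡ 1 = 1/4

1/4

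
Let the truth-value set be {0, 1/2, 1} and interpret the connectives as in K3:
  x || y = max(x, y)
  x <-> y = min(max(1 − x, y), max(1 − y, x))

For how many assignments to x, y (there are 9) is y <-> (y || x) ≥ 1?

4

x = 0, y = 0 ↦ 1  ≥
x = 0, y = 1/2 ↦ 1/2  <
x = 0, y = 1 ↦ 1  ≥
x = 1/2, y = 0 ↦ 1/2  <
x = 1/2, y = 1/2 ↦ 1/2  <
x = 1/2, y = 1 ↦ 1  ≥
x = 1, y = 0 ↦ 0  <
x = 1, y = 1/2 ↦ 1/2  <
x = 1, y = 1 ↦ 1  ≥
So 4 of the 9 assignments meet the threshold.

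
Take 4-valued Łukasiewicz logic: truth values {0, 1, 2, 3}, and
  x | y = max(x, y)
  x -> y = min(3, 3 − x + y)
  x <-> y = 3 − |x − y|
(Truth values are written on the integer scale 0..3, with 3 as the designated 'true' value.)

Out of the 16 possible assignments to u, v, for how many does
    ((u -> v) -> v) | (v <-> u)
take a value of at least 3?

u = 0, v = 0 ↦ 3  ≥
u = 0, v = 1 ↦ 2  <
u = 0, v = 2 ↦ 2  <
u = 0, v = 3 ↦ 3  ≥
u = 1, v = 0 ↦ 2  <
u = 1, v = 1 ↦ 3  ≥
u = 1, v = 2 ↦ 2  <
u = 1, v = 3 ↦ 3  ≥
u = 2, v = 0 ↦ 2  <
u = 2, v = 1 ↦ 2  <
u = 2, v = 2 ↦ 3  ≥
u = 2, v = 3 ↦ 3  ≥
u = 3, v = 0 ↦ 3  ≥
u = 3, v = 1 ↦ 3  ≥
u = 3, v = 2 ↦ 3  ≥
u = 3, v = 3 ↦ 3  ≥
So 10 of the 16 assignments meet the threshold.

10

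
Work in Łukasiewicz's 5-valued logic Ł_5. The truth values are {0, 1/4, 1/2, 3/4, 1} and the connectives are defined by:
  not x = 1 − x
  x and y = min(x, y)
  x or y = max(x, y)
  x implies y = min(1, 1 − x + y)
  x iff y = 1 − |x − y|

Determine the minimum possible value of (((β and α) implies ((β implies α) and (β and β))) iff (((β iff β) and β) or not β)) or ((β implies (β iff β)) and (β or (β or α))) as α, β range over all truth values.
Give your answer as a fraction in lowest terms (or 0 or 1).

1/2

Take α = 0, β = 1/2:
β and α = 1/2 and 0 = 0
β implies α = 1/2 implies 0 = 1/2
β and β = 1/2 and 1/2 = 1/2
(β implies α) and (β and β) = 1/2 and 1/2 = 1/2
(β and α) implies ((β implies α) and (β and β)) = 0 implies 1/2 = 1
β iff β = 1/2 iff 1/2 = 1
(β iff β) and β = 1 and 1/2 = 1/2
not β = not 1/2 = 1/2
((β iff β) and β) or not β = 1/2 or 1/2 = 1/2
((β and α) implies ((β implies α) and (β and β))) iff (((β iff β) and β) or not β) = 1 iff 1/2 = 1/2
β iff β = 1/2 iff 1/2 = 1
β implies (β iff β) = 1/2 implies 1 = 1
β or α = 1/2 or 0 = 1/2
β or (β or α) = 1/2 or 1/2 = 1/2
(β implies (β iff β)) and (β or (β or α)) = 1 and 1/2 = 1/2
(((β and α) implies ((β implies α) and (β and β))) iff (((β iff β) and β) or not β)) or ((β implies (β iff β)) and (β or (β or α))) = 1/2 or 1/2 = 1/2
No assignment yields a value below 1/2, so this is the minimum.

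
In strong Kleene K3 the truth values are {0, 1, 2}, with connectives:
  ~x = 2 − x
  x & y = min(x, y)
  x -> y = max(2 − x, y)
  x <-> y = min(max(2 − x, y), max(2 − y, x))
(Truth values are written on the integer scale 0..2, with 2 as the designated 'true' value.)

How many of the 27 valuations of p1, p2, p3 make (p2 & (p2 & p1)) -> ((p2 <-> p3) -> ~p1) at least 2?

value 2: 17 assignments (counts)
value 1: 9 assignments
value 0: 1 assignment
So 17 of the 27 assignments meet the threshold.

17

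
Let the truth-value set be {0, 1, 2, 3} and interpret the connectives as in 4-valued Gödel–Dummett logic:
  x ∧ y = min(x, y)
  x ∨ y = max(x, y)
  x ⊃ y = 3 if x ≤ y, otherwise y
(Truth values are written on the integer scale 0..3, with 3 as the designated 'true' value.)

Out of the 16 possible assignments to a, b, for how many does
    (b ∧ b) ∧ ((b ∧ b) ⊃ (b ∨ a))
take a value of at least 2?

a = 0, b = 0 ↦ 0  <
a = 0, b = 1 ↦ 1  <
a = 0, b = 2 ↦ 2  ≥
a = 0, b = 3 ↦ 3  ≥
a = 1, b = 0 ↦ 0  <
a = 1, b = 1 ↦ 1  <
a = 1, b = 2 ↦ 2  ≥
a = 1, b = 3 ↦ 3  ≥
a = 2, b = 0 ↦ 0  <
a = 2, b = 1 ↦ 1  <
a = 2, b = 2 ↦ 2  ≥
a = 2, b = 3 ↦ 3  ≥
a = 3, b = 0 ↦ 0  <
a = 3, b = 1 ↦ 1  <
a = 3, b = 2 ↦ 2  ≥
a = 3, b = 3 ↦ 3  ≥
So 8 of the 16 assignments meet the threshold.

8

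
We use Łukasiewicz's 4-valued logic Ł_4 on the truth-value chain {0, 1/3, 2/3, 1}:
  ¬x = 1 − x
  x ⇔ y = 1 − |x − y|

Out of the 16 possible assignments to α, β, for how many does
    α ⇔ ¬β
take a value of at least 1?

4

α = 0, β = 0 ↦ 0  <
α = 0, β = 1/3 ↦ 1/3  <
α = 0, β = 2/3 ↦ 2/3  <
α = 0, β = 1 ↦ 1  ≥
α = 1/3, β = 0 ↦ 1/3  <
α = 1/3, β = 1/3 ↦ 2/3  <
α = 1/3, β = 2/3 ↦ 1  ≥
α = 1/3, β = 1 ↦ 2/3  <
α = 2/3, β = 0 ↦ 2/3  <
α = 2/3, β = 1/3 ↦ 1  ≥
α = 2/3, β = 2/3 ↦ 2/3  <
α = 2/3, β = 1 ↦ 1/3  <
α = 1, β = 0 ↦ 1  ≥
α = 1, β = 1/3 ↦ 2/3  <
α = 1, β = 2/3 ↦ 1/3  <
α = 1, β = 1 ↦ 0  <
So 4 of the 16 assignments meet the threshold.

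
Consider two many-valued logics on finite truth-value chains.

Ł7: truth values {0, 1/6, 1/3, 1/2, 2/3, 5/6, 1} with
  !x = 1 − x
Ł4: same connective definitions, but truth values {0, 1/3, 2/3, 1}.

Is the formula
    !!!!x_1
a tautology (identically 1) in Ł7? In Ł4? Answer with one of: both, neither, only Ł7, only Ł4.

In Ł7: at x_1 = 0 the value is 0 — not a tautology.
In Ł4: at x_1 = 0 the value is 0 — not a tautology.

neither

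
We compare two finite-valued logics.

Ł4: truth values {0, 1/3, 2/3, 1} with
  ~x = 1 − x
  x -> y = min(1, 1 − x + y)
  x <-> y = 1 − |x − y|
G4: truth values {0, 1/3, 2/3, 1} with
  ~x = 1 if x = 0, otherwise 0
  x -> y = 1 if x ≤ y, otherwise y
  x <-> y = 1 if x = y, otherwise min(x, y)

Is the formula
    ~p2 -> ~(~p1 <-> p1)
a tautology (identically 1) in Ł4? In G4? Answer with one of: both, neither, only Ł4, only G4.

only G4

In Ł4: at p1 = 1/3, p2 = 0 the value is 1/3 — not a tautology.
In G4: every assignment gives 1 — tautology.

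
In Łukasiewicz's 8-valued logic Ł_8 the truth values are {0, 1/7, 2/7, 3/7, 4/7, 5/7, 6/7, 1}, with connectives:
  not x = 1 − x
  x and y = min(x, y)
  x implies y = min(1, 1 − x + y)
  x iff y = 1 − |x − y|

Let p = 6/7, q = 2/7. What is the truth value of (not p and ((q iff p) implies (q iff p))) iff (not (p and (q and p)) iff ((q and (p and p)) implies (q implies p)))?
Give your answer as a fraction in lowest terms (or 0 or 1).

not p = not 6/7 = 1/7
q iff p = 2/7 iff 6/7 = 3/7
q iff p = 2/7 iff 6/7 = 3/7
(q iff p) implies (q iff p) = 3/7 implies 3/7 = 1
not p and ((q iff p) implies (q iff p)) = 1/7 and 1 = 1/7
q and p = 2/7 and 6/7 = 2/7
p and (q and p) = 6/7 and 2/7 = 2/7
not (p and (q and p)) = not 2/7 = 5/7
p and p = 6/7 and 6/7 = 6/7
q and (p and p) = 2/7 and 6/7 = 2/7
q implies p = 2/7 implies 6/7 = 1
(q and (p and p)) implies (q implies p) = 2/7 implies 1 = 1
not (p and (q and p)) iff ((q and (p and p)) implies (q implies p)) = 5/7 iff 1 = 5/7
(not p and ((q iff p) implies (q iff p))) iff (not (p and (q and p)) iff ((q and (p and p)) implies (q implies p))) = 1/7 iff 5/7 = 3/7

3/7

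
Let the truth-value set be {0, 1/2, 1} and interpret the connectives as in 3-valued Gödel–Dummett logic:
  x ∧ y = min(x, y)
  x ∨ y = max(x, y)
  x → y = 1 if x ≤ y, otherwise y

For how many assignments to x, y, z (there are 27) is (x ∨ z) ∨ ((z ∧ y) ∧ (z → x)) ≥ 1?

15

value 1: 15 assignments (counts)
value 1/2: 9 assignments
value 0: 3 assignments
So 15 of the 27 assignments meet the threshold.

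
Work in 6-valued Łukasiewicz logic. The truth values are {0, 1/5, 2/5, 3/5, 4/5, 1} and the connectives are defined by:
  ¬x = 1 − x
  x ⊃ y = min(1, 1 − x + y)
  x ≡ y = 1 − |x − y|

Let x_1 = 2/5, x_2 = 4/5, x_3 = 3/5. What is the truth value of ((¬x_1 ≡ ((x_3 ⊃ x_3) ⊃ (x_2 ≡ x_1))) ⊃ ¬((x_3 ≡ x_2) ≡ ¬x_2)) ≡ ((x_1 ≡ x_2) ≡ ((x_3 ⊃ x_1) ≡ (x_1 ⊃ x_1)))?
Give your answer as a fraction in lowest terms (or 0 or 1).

¬x_1 = ¬2/5 = 3/5
x_3 ⊃ x_3 = 3/5 ⊃ 3/5 = 1
x_2 ≡ x_1 = 4/5 ≡ 2/5 = 3/5
(x_3 ⊃ x_3) ⊃ (x_2 ≡ x_1) = 1 ⊃ 3/5 = 3/5
¬x_1 ≡ ((x_3 ⊃ x_3) ⊃ (x_2 ≡ x_1)) = 3/5 ≡ 3/5 = 1
x_3 ≡ x_2 = 3/5 ≡ 4/5 = 4/5
¬x_2 = ¬4/5 = 1/5
(x_3 ≡ x_2) ≡ ¬x_2 = 4/5 ≡ 1/5 = 2/5
¬((x_3 ≡ x_2) ≡ ¬x_2) = ¬2/5 = 3/5
(¬x_1 ≡ ((x_3 ⊃ x_3) ⊃ (x_2 ≡ x_1))) ⊃ ¬((x_3 ≡ x_2) ≡ ¬x_2) = 1 ⊃ 3/5 = 3/5
x_1 ≡ x_2 = 2/5 ≡ 4/5 = 3/5
x_3 ⊃ x_1 = 3/5 ⊃ 2/5 = 4/5
x_1 ⊃ x_1 = 2/5 ⊃ 2/5 = 1
(x_3 ⊃ x_1) ≡ (x_1 ⊃ x_1) = 4/5 ≡ 1 = 4/5
(x_1 ≡ x_2) ≡ ((x_3 ⊃ x_1) ≡ (x_1 ⊃ x_1)) = 3/5 ≡ 4/5 = 4/5
((¬x_1 ≡ ((x_3 ⊃ x_3) ⊃ (x_2 ≡ x_1))) ⊃ ¬((x_3 ≡ x_2) ≡ ¬x_2)) ≡ ((x_1 ≡ x_2) ≡ ((x_3 ⊃ x_1) ≡ (x_1 ⊃ x_1))) = 3/5 ≡ 4/5 = 4/5

4/5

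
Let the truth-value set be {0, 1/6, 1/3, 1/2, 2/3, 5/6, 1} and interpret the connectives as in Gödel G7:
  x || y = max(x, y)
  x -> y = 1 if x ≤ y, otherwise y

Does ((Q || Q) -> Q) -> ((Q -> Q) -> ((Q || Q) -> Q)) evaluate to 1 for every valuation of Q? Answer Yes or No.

Q = 0 ↦ 1
Q = 1/6 ↦ 1
Q = 1/3 ↦ 1
Q = 1/2 ↦ 1
Q = 2/3 ↦ 1
Q = 5/6 ↦ 1
Q = 1 ↦ 1
Every assignment gives a value ≥ 1.

Yes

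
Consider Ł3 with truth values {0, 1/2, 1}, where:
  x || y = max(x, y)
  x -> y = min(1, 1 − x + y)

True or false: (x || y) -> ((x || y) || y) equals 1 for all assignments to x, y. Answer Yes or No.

x = 0, y = 0 ↦ 1
x = 0, y = 1/2 ↦ 1
x = 0, y = 1 ↦ 1
x = 1/2, y = 0 ↦ 1
x = 1/2, y = 1/2 ↦ 1
x = 1/2, y = 1 ↦ 1
x = 1, y = 0 ↦ 1
x = 1, y = 1/2 ↦ 1
x = 1, y = 1 ↦ 1
Every assignment gives a value ≥ 1.

Yes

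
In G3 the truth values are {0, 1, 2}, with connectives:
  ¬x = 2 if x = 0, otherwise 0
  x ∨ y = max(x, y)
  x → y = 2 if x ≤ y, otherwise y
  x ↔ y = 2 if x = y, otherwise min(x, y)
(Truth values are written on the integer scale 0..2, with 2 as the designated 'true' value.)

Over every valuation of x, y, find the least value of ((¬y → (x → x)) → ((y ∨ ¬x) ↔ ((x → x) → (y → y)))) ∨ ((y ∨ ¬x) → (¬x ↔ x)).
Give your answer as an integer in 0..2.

Take x = 1, y = 1:
¬y = ¬1 = 0
x → x = 1 → 1 = 2
¬y → (x → x) = 0 → 2 = 2
¬x = ¬1 = 0
y ∨ ¬x = 1 ∨ 0 = 1
x → x = 1 → 1 = 2
y → y = 1 → 1 = 2
(x → x) → (y → y) = 2 → 2 = 2
(y ∨ ¬x) ↔ ((x → x) → (y → y)) = 1 ↔ 2 = 1
(¬y → (x → x)) → ((y ∨ ¬x) ↔ ((x → x) → (y → y))) = 2 → 1 = 1
¬x = ¬1 = 0
y ∨ ¬x = 1 ∨ 0 = 1
¬x = ¬1 = 0
¬x ↔ x = 0 ↔ 1 = 0
(y ∨ ¬x) → (¬x ↔ x) = 1 → 0 = 0
((¬y → (x → x)) → ((y ∨ ¬x) ↔ ((x → x) → (y → y)))) ∨ ((y ∨ ¬x) → (¬x ↔ x)) = 1 ∨ 0 = 1
No assignment yields a value below 1, so this is the minimum.

1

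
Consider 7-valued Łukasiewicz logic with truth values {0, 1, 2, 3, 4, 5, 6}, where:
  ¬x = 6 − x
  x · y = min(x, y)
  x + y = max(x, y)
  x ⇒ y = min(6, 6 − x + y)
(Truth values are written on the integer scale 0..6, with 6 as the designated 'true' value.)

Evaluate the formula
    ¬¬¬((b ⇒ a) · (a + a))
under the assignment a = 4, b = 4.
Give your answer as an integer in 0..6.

b ⇒ a = 4 ⇒ 4 = 6
a + a = 4 + 4 = 4
(b ⇒ a) · (a + a) = 6 · 4 = 4
¬((b ⇒ a) · (a + a)) = ¬4 = 2
¬¬((b ⇒ a) · (a + a)) = ¬2 = 4
¬¬¬((b ⇒ a) · (a + a)) = ¬4 = 2

2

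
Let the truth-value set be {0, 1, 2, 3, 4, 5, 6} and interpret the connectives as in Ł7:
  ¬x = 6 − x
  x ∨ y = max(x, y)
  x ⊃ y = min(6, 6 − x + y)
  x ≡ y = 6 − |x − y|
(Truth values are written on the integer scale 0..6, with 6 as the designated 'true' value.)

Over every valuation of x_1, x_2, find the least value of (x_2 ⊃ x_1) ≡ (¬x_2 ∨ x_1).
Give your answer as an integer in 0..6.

3

Take x_1 = 3, x_2 = 3:
x_2 ⊃ x_1 = 3 ⊃ 3 = 6
¬x_2 = ¬3 = 3
¬x_2 ∨ x_1 = 3 ∨ 3 = 3
(x_2 ⊃ x_1) ≡ (¬x_2 ∨ x_1) = 6 ≡ 3 = 3
No assignment yields a value below 3, so this is the minimum.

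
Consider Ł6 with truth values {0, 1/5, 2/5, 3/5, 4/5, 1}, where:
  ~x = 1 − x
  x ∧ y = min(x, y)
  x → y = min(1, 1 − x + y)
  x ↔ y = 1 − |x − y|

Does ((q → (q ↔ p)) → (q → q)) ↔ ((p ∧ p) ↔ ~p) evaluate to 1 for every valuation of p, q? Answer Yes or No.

No

Counterexample: take p = 0, q = 0.
q ↔ p = 0 ↔ 0 = 1
q → (q ↔ p) = 0 → 1 = 1
q → q = 0 → 0 = 1
(q → (q ↔ p)) → (q → q) = 1 → 1 = 1
p ∧ p = 0 ∧ 0 = 0
~p = ~0 = 1
(p ∧ p) ↔ ~p = 0 ↔ 1 = 0
((q → (q ↔ p)) → (q → q)) ↔ ((p ∧ p) ↔ ~p) = 1 ↔ 0 = 0
This gives 0 ≠ 1.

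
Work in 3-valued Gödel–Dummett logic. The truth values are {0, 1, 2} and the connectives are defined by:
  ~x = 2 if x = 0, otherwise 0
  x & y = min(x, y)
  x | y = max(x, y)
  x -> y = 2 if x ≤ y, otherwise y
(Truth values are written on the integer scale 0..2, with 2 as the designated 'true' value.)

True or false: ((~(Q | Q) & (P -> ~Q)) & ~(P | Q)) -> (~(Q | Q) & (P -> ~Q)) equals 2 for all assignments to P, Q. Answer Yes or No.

P = 0, Q = 0 ↦ 2
P = 0, Q = 1 ↦ 2
P = 0, Q = 2 ↦ 2
P = 1, Q = 0 ↦ 2
P = 1, Q = 1 ↦ 2
P = 1, Q = 2 ↦ 2
P = 2, Q = 0 ↦ 2
P = 2, Q = 1 ↦ 2
P = 2, Q = 2 ↦ 2
Every assignment gives a value ≥ 2.

Yes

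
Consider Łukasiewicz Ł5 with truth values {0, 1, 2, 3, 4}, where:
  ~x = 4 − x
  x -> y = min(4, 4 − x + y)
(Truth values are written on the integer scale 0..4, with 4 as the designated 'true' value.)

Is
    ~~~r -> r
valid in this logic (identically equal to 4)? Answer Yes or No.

No

Counterexample: take r = 0.
~r = ~0 = 4
~~r = ~4 = 0
~~~r = ~0 = 4
~~~r -> r = 4 -> 0 = 0
This gives 0 ≠ 4.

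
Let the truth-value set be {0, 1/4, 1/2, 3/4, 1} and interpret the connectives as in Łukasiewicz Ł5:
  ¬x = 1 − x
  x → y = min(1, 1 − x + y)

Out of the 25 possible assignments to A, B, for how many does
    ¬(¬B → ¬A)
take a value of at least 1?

value 1: 1 assignment (counts)
value 3/4: 2 assignments
value 1/2: 3 assignments
value 1/4: 4 assignments
value 0: 15 assignments
So 1 of the 25 assignments meets the threshold.

1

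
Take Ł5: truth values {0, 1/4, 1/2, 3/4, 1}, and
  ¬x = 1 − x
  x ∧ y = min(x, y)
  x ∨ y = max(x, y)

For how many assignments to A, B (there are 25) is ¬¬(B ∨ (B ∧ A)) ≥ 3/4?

value 1: 5 assignments (counts)
value 3/4: 5 assignments (counts)
value 1/2: 5 assignments
value 1/4: 5 assignments
value 0: 5 assignments
So 10 of the 25 assignments meet the threshold.

10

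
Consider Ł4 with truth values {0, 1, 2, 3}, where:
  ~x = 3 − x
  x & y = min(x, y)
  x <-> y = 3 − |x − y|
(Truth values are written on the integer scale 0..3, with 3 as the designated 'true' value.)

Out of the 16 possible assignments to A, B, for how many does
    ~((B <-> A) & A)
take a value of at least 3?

5

A = 0, B = 0 ↦ 3  ≥
A = 0, B = 1 ↦ 3  ≥
A = 0, B = 2 ↦ 3  ≥
A = 0, B = 3 ↦ 3  ≥
A = 1, B = 0 ↦ 2  <
A = 1, B = 1 ↦ 2  <
A = 1, B = 2 ↦ 2  <
A = 1, B = 3 ↦ 2  <
A = 2, B = 0 ↦ 2  <
A = 2, B = 1 ↦ 1  <
A = 2, B = 2 ↦ 1  <
A = 2, B = 3 ↦ 1  <
A = 3, B = 0 ↦ 3  ≥
A = 3, B = 1 ↦ 2  <
A = 3, B = 2 ↦ 1  <
A = 3, B = 3 ↦ 0  <
So 5 of the 16 assignments meet the threshold.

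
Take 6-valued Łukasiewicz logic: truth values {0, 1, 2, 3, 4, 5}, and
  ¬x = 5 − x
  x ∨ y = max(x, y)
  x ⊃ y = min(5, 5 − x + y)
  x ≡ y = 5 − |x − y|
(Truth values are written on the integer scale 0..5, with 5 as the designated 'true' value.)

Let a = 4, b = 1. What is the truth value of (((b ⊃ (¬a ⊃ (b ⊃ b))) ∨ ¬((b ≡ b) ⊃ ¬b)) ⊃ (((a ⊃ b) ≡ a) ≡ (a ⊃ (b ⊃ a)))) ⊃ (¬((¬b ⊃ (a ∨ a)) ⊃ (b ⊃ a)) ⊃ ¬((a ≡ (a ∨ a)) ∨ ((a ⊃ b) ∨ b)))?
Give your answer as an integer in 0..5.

¬a = ¬4 = 1
b ⊃ b = 1 ⊃ 1 = 5
¬a ⊃ (b ⊃ b) = 1 ⊃ 5 = 5
b ⊃ (¬a ⊃ (b ⊃ b)) = 1 ⊃ 5 = 5
b ≡ b = 1 ≡ 1 = 5
¬b = ¬1 = 4
(b ≡ b) ⊃ ¬b = 5 ⊃ 4 = 4
¬((b ≡ b) ⊃ ¬b) = ¬4 = 1
(b ⊃ (¬a ⊃ (b ⊃ b))) ∨ ¬((b ≡ b) ⊃ ¬b) = 5 ∨ 1 = 5
a ⊃ b = 4 ⊃ 1 = 2
(a ⊃ b) ≡ a = 2 ≡ 4 = 3
b ⊃ a = 1 ⊃ 4 = 5
a ⊃ (b ⊃ a) = 4 ⊃ 5 = 5
((a ⊃ b) ≡ a) ≡ (a ⊃ (b ⊃ a)) = 3 ≡ 5 = 3
((b ⊃ (¬a ⊃ (b ⊃ b))) ∨ ¬((b ≡ b) ⊃ ¬b)) ⊃ (((a ⊃ b) ≡ a) ≡ (a ⊃ (b ⊃ a))) = 5 ⊃ 3 = 3
¬b = ¬1 = 4
a ∨ a = 4 ∨ 4 = 4
¬b ⊃ (a ∨ a) = 4 ⊃ 4 = 5
b ⊃ a = 1 ⊃ 4 = 5
(¬b ⊃ (a ∨ a)) ⊃ (b ⊃ a) = 5 ⊃ 5 = 5
¬((¬b ⊃ (a ∨ a)) ⊃ (b ⊃ a)) = ¬5 = 0
a ∨ a = 4 ∨ 4 = 4
a ≡ (a ∨ a) = 4 ≡ 4 = 5
a ⊃ b = 4 ⊃ 1 = 2
(a ⊃ b) ∨ b = 2 ∨ 1 = 2
(a ≡ (a ∨ a)) ∨ ((a ⊃ b) ∨ b) = 5 ∨ 2 = 5
¬((a ≡ (a ∨ a)) ∨ ((a ⊃ b) ∨ b)) = ¬5 = 0
¬((¬b ⊃ (a ∨ a)) ⊃ (b ⊃ a)) ⊃ ¬((a ≡ (a ∨ a)) ∨ ((a ⊃ b) ∨ b)) = 0 ⊃ 0 = 5
(((b ⊃ (¬a ⊃ (b ⊃ b))) ∨ ¬((b ≡ b) ⊃ ¬b)) ⊃ (((a ⊃ b) ≡ a) ≡ (a ⊃ (b ⊃ a)))) ⊃ (¬((¬b ⊃ (a ∨ a)) ⊃ (b ⊃ a)) ⊃ ¬((a ≡ (a ∨ a)) ∨ ((a ⊃ b) ∨ b))) = 3 ⊃ 5 = 5

5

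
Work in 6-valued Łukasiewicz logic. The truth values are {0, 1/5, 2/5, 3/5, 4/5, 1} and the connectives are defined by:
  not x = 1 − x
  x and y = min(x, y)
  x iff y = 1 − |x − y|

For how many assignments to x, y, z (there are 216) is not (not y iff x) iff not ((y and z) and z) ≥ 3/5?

136

value 1: 35 assignments (counts)
value 4/5: 54 assignments (counts)
value 3/5: 47 assignments (counts)
value 2/5: 42 assignments
value 1/5: 26 assignments
value 0: 12 assignments
So 136 of the 216 assignments meet the threshold.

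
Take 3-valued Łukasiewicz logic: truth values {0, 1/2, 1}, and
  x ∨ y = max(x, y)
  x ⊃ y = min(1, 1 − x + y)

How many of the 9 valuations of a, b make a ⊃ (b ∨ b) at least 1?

6

a = 0, b = 0 ↦ 1  ≥
a = 0, b = 1/2 ↦ 1  ≥
a = 0, b = 1 ↦ 1  ≥
a = 1/2, b = 0 ↦ 1/2  <
a = 1/2, b = 1/2 ↦ 1  ≥
a = 1/2, b = 1 ↦ 1  ≥
a = 1, b = 0 ↦ 0  <
a = 1, b = 1/2 ↦ 1/2  <
a = 1, b = 1 ↦ 1  ≥
So 6 of the 9 assignments meet the threshold.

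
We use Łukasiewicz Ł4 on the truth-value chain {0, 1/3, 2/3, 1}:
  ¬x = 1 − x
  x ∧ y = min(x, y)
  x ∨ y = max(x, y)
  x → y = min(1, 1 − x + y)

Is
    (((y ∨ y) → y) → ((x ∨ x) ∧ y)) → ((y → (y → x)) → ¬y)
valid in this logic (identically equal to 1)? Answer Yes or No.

Counterexample: take x = 2/3, y = 2/3.
y ∨ y = 2/3 ∨ 2/3 = 2/3
(y ∨ y) → y = 2/3 → 2/3 = 1
x ∨ x = 2/3 ∨ 2/3 = 2/3
(x ∨ x) ∧ y = 2/3 ∧ 2/3 = 2/3
((y ∨ y) → y) → ((x ∨ x) ∧ y) = 1 → 2/3 = 2/3
y → x = 2/3 → 2/3 = 1
y → (y → x) = 2/3 → 1 = 1
¬y = ¬2/3 = 1/3
(y → (y → x)) → ¬y = 1 → 1/3 = 1/3
(((y ∨ y) → y) → ((x ∨ x) ∧ y)) → ((y → (y → x)) → ¬y) = 2/3 → 1/3 = 2/3
This gives 2/3 ≠ 1.

No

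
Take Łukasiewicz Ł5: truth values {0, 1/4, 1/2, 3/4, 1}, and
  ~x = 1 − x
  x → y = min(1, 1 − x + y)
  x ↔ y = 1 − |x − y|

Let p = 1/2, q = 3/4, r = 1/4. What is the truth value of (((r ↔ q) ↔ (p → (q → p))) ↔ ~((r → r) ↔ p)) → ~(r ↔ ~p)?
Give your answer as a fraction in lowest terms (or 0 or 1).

1/4

r ↔ q = 1/4 ↔ 3/4 = 1/2
q → p = 3/4 → 1/2 = 3/4
p → (q → p) = 1/2 → 3/4 = 1
(r ↔ q) ↔ (p → (q → p)) = 1/2 ↔ 1 = 1/2
r → r = 1/4 → 1/4 = 1
(r → r) ↔ p = 1 ↔ 1/2 = 1/2
~((r → r) ↔ p) = ~1/2 = 1/2
((r ↔ q) ↔ (p → (q → p))) ↔ ~((r → r) ↔ p) = 1/2 ↔ 1/2 = 1
~p = ~1/2 = 1/2
r ↔ ~p = 1/4 ↔ 1/2 = 3/4
~(r ↔ ~p) = ~3/4 = 1/4
(((r ↔ q) ↔ (p → (q → p))) ↔ ~((r → r) ↔ p)) → ~(r ↔ ~p) = 1 → 1/4 = 1/4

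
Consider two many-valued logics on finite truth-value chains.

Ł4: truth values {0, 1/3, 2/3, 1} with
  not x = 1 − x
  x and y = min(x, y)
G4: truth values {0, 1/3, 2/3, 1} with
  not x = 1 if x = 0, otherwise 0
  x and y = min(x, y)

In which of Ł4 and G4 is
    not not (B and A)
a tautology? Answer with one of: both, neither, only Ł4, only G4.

In Ł4: at A = 0, B = 0 the value is 0 — not a tautology.
In G4: at A = 0, B = 0 the value is 0 — not a tautology.

neither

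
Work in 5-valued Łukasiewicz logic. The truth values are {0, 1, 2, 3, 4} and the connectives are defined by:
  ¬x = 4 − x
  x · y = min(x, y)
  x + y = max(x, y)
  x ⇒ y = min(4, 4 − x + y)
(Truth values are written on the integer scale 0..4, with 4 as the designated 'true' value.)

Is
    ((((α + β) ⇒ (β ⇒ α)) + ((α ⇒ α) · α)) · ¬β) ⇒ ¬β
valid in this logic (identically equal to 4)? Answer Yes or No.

Yes

At α = 3, β = 1, for instance:
α + β = 3 + 1 = 3
β ⇒ α = 1 ⇒ 3 = 4
(α + β) ⇒ (β ⇒ α) = 3 ⇒ 4 = 4
α ⇒ α = 3 ⇒ 3 = 4
(α ⇒ α) · α = 4 · 3 = 3
((α + β) ⇒ (β ⇒ α)) + ((α ⇒ α) · α) = 4 + 3 = 4
¬β = ¬1 = 3
(((α + β) ⇒ (β ⇒ α)) + ((α ⇒ α) · α)) · ¬β = 4 · 3 = 3
((((α + β) ⇒ (β ⇒ α)) + ((α ⇒ α) · α)) · ¬β) ⇒ ¬β = 3 ⇒ 3 = 4
and checking the remaining 24 assignments likewise gives ≥ 4 in every case.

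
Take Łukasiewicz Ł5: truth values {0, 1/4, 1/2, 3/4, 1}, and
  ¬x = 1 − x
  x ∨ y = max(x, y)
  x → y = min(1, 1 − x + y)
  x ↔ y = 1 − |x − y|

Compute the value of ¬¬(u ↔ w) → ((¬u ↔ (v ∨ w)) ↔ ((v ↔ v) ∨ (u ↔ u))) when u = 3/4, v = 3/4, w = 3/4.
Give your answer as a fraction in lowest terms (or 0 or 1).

1/2

u ↔ w = 3/4 ↔ 3/4 = 1
¬(u ↔ w) = ¬1 = 0
¬¬(u ↔ w) = ¬0 = 1
¬u = ¬3/4 = 1/4
v ∨ w = 3/4 ∨ 3/4 = 3/4
¬u ↔ (v ∨ w) = 1/4 ↔ 3/4 = 1/2
v ↔ v = 3/4 ↔ 3/4 = 1
u ↔ u = 3/4 ↔ 3/4 = 1
(v ↔ v) ∨ (u ↔ u) = 1 ∨ 1 = 1
(¬u ↔ (v ∨ w)) ↔ ((v ↔ v) ∨ (u ↔ u)) = 1/2 ↔ 1 = 1/2
¬¬(u ↔ w) → ((¬u ↔ (v ∨ w)) ↔ ((v ↔ v) ∨ (u ↔ u))) = 1 → 1/2 = 1/2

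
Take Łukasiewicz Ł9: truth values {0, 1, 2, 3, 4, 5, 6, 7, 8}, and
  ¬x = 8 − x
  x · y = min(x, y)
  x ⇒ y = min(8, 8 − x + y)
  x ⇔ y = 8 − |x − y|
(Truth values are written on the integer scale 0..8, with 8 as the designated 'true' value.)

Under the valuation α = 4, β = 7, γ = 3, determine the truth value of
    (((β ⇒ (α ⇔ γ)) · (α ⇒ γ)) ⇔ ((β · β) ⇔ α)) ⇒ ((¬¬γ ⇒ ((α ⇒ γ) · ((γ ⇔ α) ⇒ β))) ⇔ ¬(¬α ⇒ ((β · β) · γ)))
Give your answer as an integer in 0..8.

α ⇔ γ = 4 ⇔ 3 = 7
β ⇒ (α ⇔ γ) = 7 ⇒ 7 = 8
α ⇒ γ = 4 ⇒ 3 = 7
(β ⇒ (α ⇔ γ)) · (α ⇒ γ) = 8 · 7 = 7
β · β = 7 · 7 = 7
(β · β) ⇔ α = 7 ⇔ 4 = 5
((β ⇒ (α ⇔ γ)) · (α ⇒ γ)) ⇔ ((β · β) ⇔ α) = 7 ⇔ 5 = 6
¬γ = ¬3 = 5
¬¬γ = ¬5 = 3
α ⇒ γ = 4 ⇒ 3 = 7
γ ⇔ α = 3 ⇔ 4 = 7
(γ ⇔ α) ⇒ β = 7 ⇒ 7 = 8
(α ⇒ γ) · ((γ ⇔ α) ⇒ β) = 7 · 8 = 7
¬¬γ ⇒ ((α ⇒ γ) · ((γ ⇔ α) ⇒ β)) = 3 ⇒ 7 = 8
¬α = ¬4 = 4
β · β = 7 · 7 = 7
(β · β) · γ = 7 · 3 = 3
¬α ⇒ ((β · β) · γ) = 4 ⇒ 3 = 7
¬(¬α ⇒ ((β · β) · γ)) = ¬7 = 1
(¬¬γ ⇒ ((α ⇒ γ) · ((γ ⇔ α) ⇒ β))) ⇔ ¬(¬α ⇒ ((β · β) · γ)) = 8 ⇔ 1 = 1
(((β ⇒ (α ⇔ γ)) · (α ⇒ γ)) ⇔ ((β · β) ⇔ α)) ⇒ ((¬¬γ ⇒ ((α ⇒ γ) · ((γ ⇔ α) ⇒ β))) ⇔ ¬(¬α ⇒ ((β · β) · γ))) = 6 ⇒ 1 = 3

3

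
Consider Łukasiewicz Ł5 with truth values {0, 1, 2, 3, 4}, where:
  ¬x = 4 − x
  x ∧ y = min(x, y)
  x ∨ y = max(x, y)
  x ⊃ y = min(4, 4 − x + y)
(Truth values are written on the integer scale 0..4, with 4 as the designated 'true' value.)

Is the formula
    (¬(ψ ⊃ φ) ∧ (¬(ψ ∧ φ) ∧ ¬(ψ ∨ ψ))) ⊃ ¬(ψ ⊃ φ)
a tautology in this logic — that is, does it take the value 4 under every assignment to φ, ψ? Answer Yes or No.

Yes

At φ = 0, ψ = 2, for instance:
ψ ⊃ φ = 2 ⊃ 0 = 2
¬(ψ ⊃ φ) = ¬2 = 2
ψ ∧ φ = 2 ∧ 0 = 0
¬(ψ ∧ φ) = ¬0 = 4
ψ ∨ ψ = 2 ∨ 2 = 2
¬(ψ ∨ ψ) = ¬2 = 2
¬(ψ ∧ φ) ∧ ¬(ψ ∨ ψ) = 4 ∧ 2 = 2
¬(ψ ⊃ φ) ∧ (¬(ψ ∧ φ) ∧ ¬(ψ ∨ ψ)) = 2 ∧ 2 = 2
(¬(ψ ⊃ φ) ∧ (¬(ψ ∧ φ) ∧ ¬(ψ ∨ ψ))) ⊃ ¬(ψ ⊃ φ) = 2 ⊃ 2 = 4
and checking the remaining 24 assignments likewise gives ≥ 4 in every case.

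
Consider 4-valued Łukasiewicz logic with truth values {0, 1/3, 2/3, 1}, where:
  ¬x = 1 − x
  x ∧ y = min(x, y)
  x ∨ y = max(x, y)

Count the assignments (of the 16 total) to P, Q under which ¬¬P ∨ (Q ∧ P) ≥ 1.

4

P = 0, Q = 0 ↦ 0  <
P = 0, Q = 1/3 ↦ 0  <
P = 0, Q = 2/3 ↦ 0  <
P = 0, Q = 1 ↦ 0  <
P = 1/3, Q = 0 ↦ 1/3  <
P = 1/3, Q = 1/3 ↦ 1/3  <
P = 1/3, Q = 2/3 ↦ 1/3  <
P = 1/3, Q = 1 ↦ 1/3  <
P = 2/3, Q = 0 ↦ 2/3  <
P = 2/3, Q = 1/3 ↦ 2/3  <
P = 2/3, Q = 2/3 ↦ 2/3  <
P = 2/3, Q = 1 ↦ 2/3  <
P = 1, Q = 0 ↦ 1  ≥
P = 1, Q = 1/3 ↦ 1  ≥
P = 1, Q = 2/3 ↦ 1  ≥
P = 1, Q = 1 ↦ 1  ≥
So 4 of the 16 assignments meet the threshold.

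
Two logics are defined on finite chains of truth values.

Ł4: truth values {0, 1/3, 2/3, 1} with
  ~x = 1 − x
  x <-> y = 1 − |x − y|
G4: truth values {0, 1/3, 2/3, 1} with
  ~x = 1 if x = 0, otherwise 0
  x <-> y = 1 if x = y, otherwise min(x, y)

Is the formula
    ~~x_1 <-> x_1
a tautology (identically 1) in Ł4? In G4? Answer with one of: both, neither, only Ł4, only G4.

In Ł4: every assignment gives 1 — tautology.
In G4: at x_1 = 1/3 the value is 1/3 — not a tautology.

only Ł4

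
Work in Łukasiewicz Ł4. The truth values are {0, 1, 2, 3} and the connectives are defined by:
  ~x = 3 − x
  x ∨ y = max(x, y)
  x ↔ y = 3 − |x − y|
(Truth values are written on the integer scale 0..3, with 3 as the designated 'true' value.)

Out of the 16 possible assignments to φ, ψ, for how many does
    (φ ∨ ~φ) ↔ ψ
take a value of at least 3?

4

φ = 0, ψ = 0 ↦ 0  <
φ = 0, ψ = 1 ↦ 1  <
φ = 0, ψ = 2 ↦ 2  <
φ = 0, ψ = 3 ↦ 3  ≥
φ = 1, ψ = 0 ↦ 1  <
φ = 1, ψ = 1 ↦ 2  <
φ = 1, ψ = 2 ↦ 3  ≥
φ = 1, ψ = 3 ↦ 2  <
φ = 2, ψ = 0 ↦ 1  <
φ = 2, ψ = 1 ↦ 2  <
φ = 2, ψ = 2 ↦ 3  ≥
φ = 2, ψ = 3 ↦ 2  <
φ = 3, ψ = 0 ↦ 0  <
φ = 3, ψ = 1 ↦ 1  <
φ = 3, ψ = 2 ↦ 2  <
φ = 3, ψ = 3 ↦ 3  ≥
So 4 of the 16 assignments meet the threshold.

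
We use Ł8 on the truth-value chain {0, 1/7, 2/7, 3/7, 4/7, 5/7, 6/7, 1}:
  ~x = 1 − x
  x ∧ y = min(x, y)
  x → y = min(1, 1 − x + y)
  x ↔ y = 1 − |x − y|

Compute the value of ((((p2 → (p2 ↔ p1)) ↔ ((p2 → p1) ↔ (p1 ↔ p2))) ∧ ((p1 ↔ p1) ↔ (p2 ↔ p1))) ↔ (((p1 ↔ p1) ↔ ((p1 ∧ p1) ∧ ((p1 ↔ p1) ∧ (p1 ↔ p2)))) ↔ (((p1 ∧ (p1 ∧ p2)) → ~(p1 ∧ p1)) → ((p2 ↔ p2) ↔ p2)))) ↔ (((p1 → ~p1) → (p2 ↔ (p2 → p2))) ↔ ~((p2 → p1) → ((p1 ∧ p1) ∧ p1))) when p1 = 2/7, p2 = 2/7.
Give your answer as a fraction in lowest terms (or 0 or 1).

p2 ↔ p1 = 2/7 ↔ 2/7 = 1
p2 → (p2 ↔ p1) = 2/7 → 1 = 1
p2 → p1 = 2/7 → 2/7 = 1
p1 ↔ p2 = 2/7 ↔ 2/7 = 1
(p2 → p1) ↔ (p1 ↔ p2) = 1 ↔ 1 = 1
(p2 → (p2 ↔ p1)) ↔ ((p2 → p1) ↔ (p1 ↔ p2)) = 1 ↔ 1 = 1
p1 ↔ p1 = 2/7 ↔ 2/7 = 1
p2 ↔ p1 = 2/7 ↔ 2/7 = 1
(p1 ↔ p1) ↔ (p2 ↔ p1) = 1 ↔ 1 = 1
((p2 → (p2 ↔ p1)) ↔ ((p2 → p1) ↔ (p1 ↔ p2))) ∧ ((p1 ↔ p1) ↔ (p2 ↔ p1)) = 1 ∧ 1 = 1
p1 ↔ p1 = 2/7 ↔ 2/7 = 1
p1 ∧ p1 = 2/7 ∧ 2/7 = 2/7
p1 ↔ p1 = 2/7 ↔ 2/7 = 1
p1 ↔ p2 = 2/7 ↔ 2/7 = 1
(p1 ↔ p1) ∧ (p1 ↔ p2) = 1 ∧ 1 = 1
(p1 ∧ p1) ∧ ((p1 ↔ p1) ∧ (p1 ↔ p2)) = 2/7 ∧ 1 = 2/7
(p1 ↔ p1) ↔ ((p1 ∧ p1) ∧ ((p1 ↔ p1) ∧ (p1 ↔ p2))) = 1 ↔ 2/7 = 2/7
p1 ∧ p2 = 2/7 ∧ 2/7 = 2/7
p1 ∧ (p1 ∧ p2) = 2/7 ∧ 2/7 = 2/7
p1 ∧ p1 = 2/7 ∧ 2/7 = 2/7
~(p1 ∧ p1) = ~2/7 = 5/7
(p1 ∧ (p1 ∧ p2)) → ~(p1 ∧ p1) = 2/7 → 5/7 = 1
p2 ↔ p2 = 2/7 ↔ 2/7 = 1
(p2 ↔ p2) ↔ p2 = 1 ↔ 2/7 = 2/7
((p1 ∧ (p1 ∧ p2)) → ~(p1 ∧ p1)) → ((p2 ↔ p2) ↔ p2) = 1 → 2/7 = 2/7
((p1 ↔ p1) ↔ ((p1 ∧ p1) ∧ ((p1 ↔ p1) ∧ (p1 ↔ p2)))) ↔ (((p1 ∧ (p1 ∧ p2)) → ~(p1 ∧ p1)) → ((p2 ↔ p2) ↔ p2)) = 2/7 ↔ 2/7 = 1
(((p2 → (p2 ↔ p1)) ↔ ((p2 → p1) ↔ (p1 ↔ p2))) ∧ ((p1 ↔ p1) ↔ (p2 ↔ p1))) ↔ (((p1 ↔ p1) ↔ ((p1 ∧ p1) ∧ ((p1 ↔ p1) ∧ (p1 ↔ p2)))) ↔ (((p1 ∧ (p1 ∧ p2)) → ~(p1 ∧ p1)) → ((p2 ↔ p2) ↔ p2))) = 1 ↔ 1 = 1
~p1 = ~2/7 = 5/7
p1 → ~p1 = 2/7 → 5/7 = 1
p2 → p2 = 2/7 → 2/7 = 1
p2 ↔ (p2 → p2) = 2/7 ↔ 1 = 2/7
(p1 → ~p1) → (p2 ↔ (p2 → p2)) = 1 → 2/7 = 2/7
p2 → p1 = 2/7 → 2/7 = 1
p1 ∧ p1 = 2/7 ∧ 2/7 = 2/7
(p1 ∧ p1) ∧ p1 = 2/7 ∧ 2/7 = 2/7
(p2 → p1) → ((p1 ∧ p1) ∧ p1) = 1 → 2/7 = 2/7
~((p2 → p1) → ((p1 ∧ p1) ∧ p1)) = ~2/7 = 5/7
((p1 → ~p1) → (p2 ↔ (p2 → p2))) ↔ ~((p2 → p1) → ((p1 ∧ p1) ∧ p1)) = 2/7 ↔ 5/7 = 4/7
((((p2 → (p2 ↔ p1)) ↔ ((p2 → p1) ↔ (p1 ↔ p2))) ∧ ((p1 ↔ p1) ↔ (p2 ↔ p1))) ↔ (((p1 ↔ p1) ↔ ((p1 ∧ p1) ∧ ((p1 ↔ p1) ∧ (p1 ↔ p2)))) ↔ (((p1 ∧ (p1 ∧ p2)) → ~(p1 ∧ p1)) → ((p2 ↔ p2) ↔ p2)))) ↔ (((p1 → ~p1) → (p2 ↔ (p2 → p2))) ↔ ~((p2 → p1) → ((p1 ∧ p1) ∧ p1))) = 1 ↔ 4/7 = 4/7

4/7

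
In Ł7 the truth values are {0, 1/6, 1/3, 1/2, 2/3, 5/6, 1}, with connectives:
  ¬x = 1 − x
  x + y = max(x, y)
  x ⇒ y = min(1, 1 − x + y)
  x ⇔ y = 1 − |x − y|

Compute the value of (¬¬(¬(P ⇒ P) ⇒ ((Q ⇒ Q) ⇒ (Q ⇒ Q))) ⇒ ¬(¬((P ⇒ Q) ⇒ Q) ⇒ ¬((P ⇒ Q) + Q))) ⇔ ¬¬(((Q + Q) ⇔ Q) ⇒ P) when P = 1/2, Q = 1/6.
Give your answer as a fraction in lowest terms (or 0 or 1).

2/3

P ⇒ P = 1/2 ⇒ 1/2 = 1
¬(P ⇒ P) = ¬1 = 0
Q ⇒ Q = 1/6 ⇒ 1/6 = 1
Q ⇒ Q = 1/6 ⇒ 1/6 = 1
(Q ⇒ Q) ⇒ (Q ⇒ Q) = 1 ⇒ 1 = 1
¬(P ⇒ P) ⇒ ((Q ⇒ Q) ⇒ (Q ⇒ Q)) = 0 ⇒ 1 = 1
¬(¬(P ⇒ P) ⇒ ((Q ⇒ Q) ⇒ (Q ⇒ Q))) = ¬1 = 0
¬¬(¬(P ⇒ P) ⇒ ((Q ⇒ Q) ⇒ (Q ⇒ Q))) = ¬0 = 1
P ⇒ Q = 1/2 ⇒ 1/6 = 2/3
(P ⇒ Q) ⇒ Q = 2/3 ⇒ 1/6 = 1/2
¬((P ⇒ Q) ⇒ Q) = ¬1/2 = 1/2
P ⇒ Q = 1/2 ⇒ 1/6 = 2/3
(P ⇒ Q) + Q = 2/3 + 1/6 = 2/3
¬((P ⇒ Q) + Q) = ¬2/3 = 1/3
¬((P ⇒ Q) ⇒ Q) ⇒ ¬((P ⇒ Q) + Q) = 1/2 ⇒ 1/3 = 5/6
¬(¬((P ⇒ Q) ⇒ Q) ⇒ ¬((P ⇒ Q) + Q)) = ¬5/6 = 1/6
¬¬(¬(P ⇒ P) ⇒ ((Q ⇒ Q) ⇒ (Q ⇒ Q))) ⇒ ¬(¬((P ⇒ Q) ⇒ Q) ⇒ ¬((P ⇒ Q) + Q)) = 1 ⇒ 1/6 = 1/6
Q + Q = 1/6 + 1/6 = 1/6
(Q + Q) ⇔ Q = 1/6 ⇔ 1/6 = 1
((Q + Q) ⇔ Q) ⇒ P = 1 ⇒ 1/2 = 1/2
¬(((Q + Q) ⇔ Q) ⇒ P) = ¬1/2 = 1/2
¬¬(((Q + Q) ⇔ Q) ⇒ P) = ¬1/2 = 1/2
(¬¬(¬(P ⇒ P) ⇒ ((Q ⇒ Q) ⇒ (Q ⇒ Q))) ⇒ ¬(¬((P ⇒ Q) ⇒ Q) ⇒ ¬((P ⇒ Q) + Q))) ⇔ ¬¬(((Q + Q) ⇔ Q) ⇒ P) = 1/6 ⇔ 1/2 = 2/3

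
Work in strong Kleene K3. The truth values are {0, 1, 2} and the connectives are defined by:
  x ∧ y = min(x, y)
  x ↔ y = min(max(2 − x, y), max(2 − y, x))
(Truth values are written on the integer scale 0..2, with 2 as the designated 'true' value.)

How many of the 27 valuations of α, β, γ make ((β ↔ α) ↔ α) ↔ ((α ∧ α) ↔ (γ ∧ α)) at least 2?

value 2: 5 assignments (counts)
value 1: 17 assignments
value 0: 5 assignments
So 5 of the 27 assignments meet the threshold.

5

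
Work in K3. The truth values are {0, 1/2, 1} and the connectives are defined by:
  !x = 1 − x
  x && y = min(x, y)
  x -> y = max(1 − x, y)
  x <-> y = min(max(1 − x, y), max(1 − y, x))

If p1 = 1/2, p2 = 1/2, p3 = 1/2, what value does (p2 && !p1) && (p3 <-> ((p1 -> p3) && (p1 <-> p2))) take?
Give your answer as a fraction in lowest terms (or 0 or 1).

!p1 = !1/2 = 1/2
p2 && !p1 = 1/2 && 1/2 = 1/2
p1 -> p3 = 1/2 -> 1/2 = 1/2
p1 <-> p2 = 1/2 <-> 1/2 = 1/2
(p1 -> p3) && (p1 <-> p2) = 1/2 && 1/2 = 1/2
p3 <-> ((p1 -> p3) && (p1 <-> p2)) = 1/2 <-> 1/2 = 1/2
(p2 && !p1) && (p3 <-> ((p1 -> p3) && (p1 <-> p2))) = 1/2 && 1/2 = 1/2

1/2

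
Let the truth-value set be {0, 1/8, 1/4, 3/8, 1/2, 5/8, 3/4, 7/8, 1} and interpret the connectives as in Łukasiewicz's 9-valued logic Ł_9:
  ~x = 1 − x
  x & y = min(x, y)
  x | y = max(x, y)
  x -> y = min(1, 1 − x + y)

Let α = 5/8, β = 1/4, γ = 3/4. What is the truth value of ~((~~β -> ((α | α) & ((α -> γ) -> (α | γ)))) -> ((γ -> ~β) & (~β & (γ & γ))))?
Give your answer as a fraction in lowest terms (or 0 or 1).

~β = ~1/4 = 3/4
~~β = ~3/4 = 1/4
α | α = 5/8 | 5/8 = 5/8
α -> γ = 5/8 -> 3/4 = 1
α | γ = 5/8 | 3/4 = 3/4
(α -> γ) -> (α | γ) = 1 -> 3/4 = 3/4
(α | α) & ((α -> γ) -> (α | γ)) = 5/8 & 3/4 = 5/8
~~β -> ((α | α) & ((α -> γ) -> (α | γ))) = 1/4 -> 5/8 = 1
~β = ~1/4 = 3/4
γ -> ~β = 3/4 -> 3/4 = 1
~β = ~1/4 = 3/4
γ & γ = 3/4 & 3/4 = 3/4
~β & (γ & γ) = 3/4 & 3/4 = 3/4
(γ -> ~β) & (~β & (γ & γ)) = 1 & 3/4 = 3/4
(~~β -> ((α | α) & ((α -> γ) -> (α | γ)))) -> ((γ -> ~β) & (~β & (γ & γ))) = 1 -> 3/4 = 3/4
~((~~β -> ((α | α) & ((α -> γ) -> (α | γ)))) -> ((γ -> ~β) & (~β & (γ & γ)))) = ~3/4 = 1/4

1/4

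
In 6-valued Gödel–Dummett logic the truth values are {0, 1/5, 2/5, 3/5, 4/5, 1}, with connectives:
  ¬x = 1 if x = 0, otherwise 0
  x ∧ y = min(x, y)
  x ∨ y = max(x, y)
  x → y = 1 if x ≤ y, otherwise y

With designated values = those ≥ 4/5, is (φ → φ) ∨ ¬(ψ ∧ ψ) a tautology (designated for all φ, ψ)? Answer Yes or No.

At φ = 4/5, ψ = 0, for instance:
φ → φ = 4/5 → 4/5 = 1
ψ ∧ ψ = 0 ∧ 0 = 0
¬(ψ ∧ ψ) = ¬0 = 1
(φ → φ) ∨ ¬(ψ ∧ ψ) = 1 ∨ 1 = 1
and checking the remaining 35 assignments likewise gives ≥ 4/5 in every case.

Yes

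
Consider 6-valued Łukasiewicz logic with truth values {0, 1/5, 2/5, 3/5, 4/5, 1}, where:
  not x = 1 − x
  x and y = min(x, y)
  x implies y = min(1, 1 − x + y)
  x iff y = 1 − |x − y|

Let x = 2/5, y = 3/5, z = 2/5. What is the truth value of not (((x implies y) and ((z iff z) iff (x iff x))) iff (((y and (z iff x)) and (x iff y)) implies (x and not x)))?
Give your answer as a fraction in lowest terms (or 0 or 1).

x implies y = 2/5 implies 3/5 = 1
z iff z = 2/5 iff 2/5 = 1
x iff x = 2/5 iff 2/5 = 1
(z iff z) iff (x iff x) = 1 iff 1 = 1
(x implies y) and ((z iff z) iff (x iff x)) = 1 and 1 = 1
z iff x = 2/5 iff 2/5 = 1
y and (z iff x) = 3/5 and 1 = 3/5
x iff y = 2/5 iff 3/5 = 4/5
(y and (z iff x)) and (x iff y) = 3/5 and 4/5 = 3/5
not x = not 2/5 = 3/5
x and not x = 2/5 and 3/5 = 2/5
((y and (z iff x)) and (x iff y)) implies (x and not x) = 3/5 implies 2/5 = 4/5
((x implies y) and ((z iff z) iff (x iff x))) iff (((y and (z iff x)) and (x iff y)) implies (x and not x)) = 1 iff 4/5 = 4/5
not (((x implies y) and ((z iff z) iff (x iff x))) iff (((y and (z iff x)) and (x iff y)) implies (x and not x))) = not 4/5 = 1/5

1/5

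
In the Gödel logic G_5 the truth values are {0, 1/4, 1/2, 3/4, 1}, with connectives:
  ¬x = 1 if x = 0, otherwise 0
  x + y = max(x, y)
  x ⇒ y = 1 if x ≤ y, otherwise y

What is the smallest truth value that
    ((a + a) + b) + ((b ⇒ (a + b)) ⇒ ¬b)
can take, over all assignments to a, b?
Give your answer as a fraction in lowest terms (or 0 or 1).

1/4

Take a = 0, b = 1/4:
a + a = 0 + 0 = 0
(a + a) + b = 0 + 1/4 = 1/4
a + b = 0 + 1/4 = 1/4
b ⇒ (a + b) = 1/4 ⇒ 1/4 = 1
¬b = ¬1/4 = 0
(b ⇒ (a + b)) ⇒ ¬b = 1 ⇒ 0 = 0
((a + a) + b) + ((b ⇒ (a + b)) ⇒ ¬b) = 1/4 + 0 = 1/4
No assignment yields a value below 1/4, so this is the minimum.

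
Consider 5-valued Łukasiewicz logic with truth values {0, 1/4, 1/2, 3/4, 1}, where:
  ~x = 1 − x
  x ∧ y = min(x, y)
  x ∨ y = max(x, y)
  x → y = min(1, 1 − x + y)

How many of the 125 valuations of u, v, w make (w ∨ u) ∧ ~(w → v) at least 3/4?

value 1: 5 assignments (counts)
value 3/4: 10 assignments (counts)
value 1/2: 15 assignments
value 1/4: 20 assignments
value 0: 75 assignments
So 15 of the 125 assignments meet the threshold.

15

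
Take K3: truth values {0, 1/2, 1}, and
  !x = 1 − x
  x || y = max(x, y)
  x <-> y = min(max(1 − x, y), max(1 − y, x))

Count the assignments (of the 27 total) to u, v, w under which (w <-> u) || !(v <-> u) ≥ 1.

10

value 1: 10 assignments (counts)
value 1/2: 15 assignments
value 0: 2 assignments
So 10 of the 27 assignments meet the threshold.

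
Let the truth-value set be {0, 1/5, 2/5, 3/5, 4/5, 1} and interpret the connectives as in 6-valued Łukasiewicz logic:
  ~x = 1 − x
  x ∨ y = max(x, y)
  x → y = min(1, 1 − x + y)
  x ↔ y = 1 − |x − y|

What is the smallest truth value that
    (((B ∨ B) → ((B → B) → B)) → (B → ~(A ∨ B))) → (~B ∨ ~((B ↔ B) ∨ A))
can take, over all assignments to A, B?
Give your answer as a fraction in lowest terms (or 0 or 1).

3/5

Take A = 0, B = 2/5:
B ∨ B = 2/5 ∨ 2/5 = 2/5
B → B = 2/5 → 2/5 = 1
(B → B) → B = 1 → 2/5 = 2/5
(B ∨ B) → ((B → B) → B) = 2/5 → 2/5 = 1
A ∨ B = 0 ∨ 2/5 = 2/5
~(A ∨ B) = ~2/5 = 3/5
B → ~(A ∨ B) = 2/5 → 3/5 = 1
((B ∨ B) → ((B → B) → B)) → (B → ~(A ∨ B)) = 1 → 1 = 1
~B = ~2/5 = 3/5
B ↔ B = 2/5 ↔ 2/5 = 1
(B ↔ B) ∨ A = 1 ∨ 0 = 1
~((B ↔ B) ∨ A) = ~1 = 0
~B ∨ ~((B ↔ B) ∨ A) = 3/5 ∨ 0 = 3/5
(((B ∨ B) → ((B → B) → B)) → (B → ~(A ∨ B))) → (~B ∨ ~((B ↔ B) ∨ A)) = 1 → 3/5 = 3/5
No assignment yields a value below 3/5, so this is the minimum.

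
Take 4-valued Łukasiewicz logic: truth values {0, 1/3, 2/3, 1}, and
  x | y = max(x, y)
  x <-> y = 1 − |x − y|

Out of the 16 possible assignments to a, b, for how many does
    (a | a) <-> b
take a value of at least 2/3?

a = 0, b = 0 ↦ 1  ≥
a = 0, b = 1/3 ↦ 2/3  ≥
a = 0, b = 2/3 ↦ 1/3  <
a = 0, b = 1 ↦ 0  <
a = 1/3, b = 0 ↦ 2/3  ≥
a = 1/3, b = 1/3 ↦ 1  ≥
a = 1/3, b = 2/3 ↦ 2/3  ≥
a = 1/3, b = 1 ↦ 1/3  <
a = 2/3, b = 0 ↦ 1/3  <
a = 2/3, b = 1/3 ↦ 2/3  ≥
a = 2/3, b = 2/3 ↦ 1  ≥
a = 2/3, b = 1 ↦ 2/3  ≥
a = 1, b = 0 ↦ 0  <
a = 1, b = 1/3 ↦ 1/3  <
a = 1, b = 2/3 ↦ 2/3  ≥
a = 1, b = 1 ↦ 1  ≥
So 10 of the 16 assignments meet the threshold.

10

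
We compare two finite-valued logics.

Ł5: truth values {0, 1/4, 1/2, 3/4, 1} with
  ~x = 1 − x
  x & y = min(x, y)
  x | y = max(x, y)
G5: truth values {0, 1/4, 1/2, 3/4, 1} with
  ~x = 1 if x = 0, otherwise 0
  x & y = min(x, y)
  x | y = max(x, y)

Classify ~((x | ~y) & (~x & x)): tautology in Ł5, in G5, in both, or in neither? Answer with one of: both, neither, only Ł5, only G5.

In Ł5: at x = 1/4, y = 0 the value is 3/4 — not a tautology.
In G5: every assignment gives 1 — tautology.

only G5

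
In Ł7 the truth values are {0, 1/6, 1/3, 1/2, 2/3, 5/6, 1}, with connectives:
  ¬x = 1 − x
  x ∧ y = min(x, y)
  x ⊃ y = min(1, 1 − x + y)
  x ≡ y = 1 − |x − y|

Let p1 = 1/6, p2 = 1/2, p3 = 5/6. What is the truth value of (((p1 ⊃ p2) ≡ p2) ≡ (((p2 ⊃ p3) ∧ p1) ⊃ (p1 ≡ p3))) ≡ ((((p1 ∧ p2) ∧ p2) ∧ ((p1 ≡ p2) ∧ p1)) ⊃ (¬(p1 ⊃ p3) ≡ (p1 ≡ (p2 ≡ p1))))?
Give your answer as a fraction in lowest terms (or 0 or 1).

p1 ⊃ p2 = 1/6 ⊃ 1/2 = 1
(p1 ⊃ p2) ≡ p2 = 1 ≡ 1/2 = 1/2
p2 ⊃ p3 = 1/2 ⊃ 5/6 = 1
(p2 ⊃ p3) ∧ p1 = 1 ∧ 1/6 = 1/6
p1 ≡ p3 = 1/6 ≡ 5/6 = 1/3
((p2 ⊃ p3) ∧ p1) ⊃ (p1 ≡ p3) = 1/6 ⊃ 1/3 = 1
((p1 ⊃ p2) ≡ p2) ≡ (((p2 ⊃ p3) ∧ p1) ⊃ (p1 ≡ p3)) = 1/2 ≡ 1 = 1/2
p1 ∧ p2 = 1/6 ∧ 1/2 = 1/6
(p1 ∧ p2) ∧ p2 = 1/6 ∧ 1/2 = 1/6
p1 ≡ p2 = 1/6 ≡ 1/2 = 2/3
(p1 ≡ p2) ∧ p1 = 2/3 ∧ 1/6 = 1/6
((p1 ∧ p2) ∧ p2) ∧ ((p1 ≡ p2) ∧ p1) = 1/6 ∧ 1/6 = 1/6
p1 ⊃ p3 = 1/6 ⊃ 5/6 = 1
¬(p1 ⊃ p3) = ¬1 = 0
p2 ≡ p1 = 1/2 ≡ 1/6 = 2/3
p1 ≡ (p2 ≡ p1) = 1/6 ≡ 2/3 = 1/2
¬(p1 ⊃ p3) ≡ (p1 ≡ (p2 ≡ p1)) = 0 ≡ 1/2 = 1/2
(((p1 ∧ p2) ∧ p2) ∧ ((p1 ≡ p2) ∧ p1)) ⊃ (¬(p1 ⊃ p3) ≡ (p1 ≡ (p2 ≡ p1))) = 1/6 ⊃ 1/2 = 1
(((p1 ⊃ p2) ≡ p2) ≡ (((p2 ⊃ p3) ∧ p1) ⊃ (p1 ≡ p3))) ≡ ((((p1 ∧ p2) ∧ p2) ∧ ((p1 ≡ p2) ∧ p1)) ⊃ (¬(p1 ⊃ p3) ≡ (p1 ≡ (p2 ≡ p1)))) = 1/2 ≡ 1 = 1/2

1/2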